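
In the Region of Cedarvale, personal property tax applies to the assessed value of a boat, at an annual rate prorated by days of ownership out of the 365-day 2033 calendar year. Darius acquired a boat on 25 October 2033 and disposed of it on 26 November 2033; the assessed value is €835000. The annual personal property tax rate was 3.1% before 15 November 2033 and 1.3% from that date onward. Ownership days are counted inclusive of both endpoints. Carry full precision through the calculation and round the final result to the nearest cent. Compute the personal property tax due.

€1846.15

25 October – 14 November 2033: 21 days at 3.1% → €835000 × 3.1% × 21/365 = €1489.2740
15 November – 26 November 2033: 12 days at 1.3% → €835000 × 1.3% × 12/365 = €356.8767
Total = €1846.1507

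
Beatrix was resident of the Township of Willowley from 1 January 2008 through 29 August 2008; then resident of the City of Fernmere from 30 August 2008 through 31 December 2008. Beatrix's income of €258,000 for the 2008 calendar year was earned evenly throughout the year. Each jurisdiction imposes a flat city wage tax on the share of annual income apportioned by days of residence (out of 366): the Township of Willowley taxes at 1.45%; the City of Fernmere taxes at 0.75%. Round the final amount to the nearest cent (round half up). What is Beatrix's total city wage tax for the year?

The Township of Willowley, 1 January – 29 August 2008: 242 days → €258,000 × 1.45% × 242/366 = €2,473.5574
The City of Fernmere, 30 August – 31 December 2008: 124 days → €258,000 × 0.75% × 124/366 = €655.5738
Total = €3,129.1311

€3,129.13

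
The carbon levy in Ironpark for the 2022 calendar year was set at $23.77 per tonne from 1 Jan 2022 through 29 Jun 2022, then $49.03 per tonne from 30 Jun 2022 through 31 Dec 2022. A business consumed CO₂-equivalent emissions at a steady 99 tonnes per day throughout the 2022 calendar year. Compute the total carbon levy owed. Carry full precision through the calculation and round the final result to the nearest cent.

$1,321,565.85

1 Jan – 29 Jun 2022: 180 days × 99 tonnes/day = 17,820 tonnes at $23.77/tonne → $423,581.40
30 Jun – 31 Dec 2022: 185 days × 99 tonnes/day = 18,315 tonnes at $49.03/tonne → $897,984.45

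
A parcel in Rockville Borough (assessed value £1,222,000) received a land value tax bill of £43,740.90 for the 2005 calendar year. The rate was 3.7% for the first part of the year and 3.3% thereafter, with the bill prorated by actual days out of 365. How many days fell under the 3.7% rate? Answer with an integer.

255 days

Let d = days at the first rate; then 365 − d days at the second rate.
£1,222,000 × [3.7%·d + 3.3%·(365−d)] / 365 = £43,740.90
Solving gives d = 255, so the new rate took effect on 13 Sep 2005.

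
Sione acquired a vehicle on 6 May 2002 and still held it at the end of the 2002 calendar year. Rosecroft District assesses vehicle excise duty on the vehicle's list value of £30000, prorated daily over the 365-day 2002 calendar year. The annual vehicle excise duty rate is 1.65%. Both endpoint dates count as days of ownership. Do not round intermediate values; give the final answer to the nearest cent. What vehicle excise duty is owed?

£325.48

Days held (6 May – 31 Dec 2002): 240 out of 365
Tax = £30000 × 1.65% × 240/365 = £325.4795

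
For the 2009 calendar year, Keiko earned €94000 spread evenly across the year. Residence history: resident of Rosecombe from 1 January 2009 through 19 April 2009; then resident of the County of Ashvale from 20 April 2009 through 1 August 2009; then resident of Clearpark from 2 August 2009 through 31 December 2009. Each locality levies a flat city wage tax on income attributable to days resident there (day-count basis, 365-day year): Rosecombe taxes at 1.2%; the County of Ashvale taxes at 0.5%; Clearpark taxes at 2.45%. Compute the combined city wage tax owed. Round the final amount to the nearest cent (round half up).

Rosecombe, 1 January – 19 April 2009: 109 days → €94000 × 1.2% × 109/365 = €336.8548
The County of Ashvale, 20 April – 1 August 2009: 104 days → €94000 × 0.5% × 104/365 = €133.9178
Clearpark, 2 August – 31 December 2009: 152 days → €94000 × 2.45% × 152/365 = €959.0575
Total = €1429.8301

€1429.83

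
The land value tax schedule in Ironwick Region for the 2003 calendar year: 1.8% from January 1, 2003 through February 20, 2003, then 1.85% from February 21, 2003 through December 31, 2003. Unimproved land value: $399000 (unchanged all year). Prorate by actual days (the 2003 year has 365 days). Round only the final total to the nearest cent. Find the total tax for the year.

$7353.62

January 1 – February 20, 2003: 51 days at 1.8% → $399000 × 1.8% × 51/365 = $1003.5123
February 21 – December 31, 2003: 314 days at 1.85% → $399000 × 1.85% × 314/365 = $6350.1123
Total = $7353.6247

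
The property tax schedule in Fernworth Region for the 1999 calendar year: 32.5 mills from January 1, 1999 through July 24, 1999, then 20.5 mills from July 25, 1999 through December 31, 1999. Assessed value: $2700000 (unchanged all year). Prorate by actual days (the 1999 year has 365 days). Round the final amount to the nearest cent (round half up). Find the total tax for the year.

$73547.26

January 1 – July 24, 1999: 205 days at 32.5 mills → $2700000 × 3.25% × 205/365 = $49284.2466
July 25 – December 31, 1999: 160 days at 20.5 mills → $2700000 × 2.05% × 160/365 = $24263.0137
Total = $73547.2603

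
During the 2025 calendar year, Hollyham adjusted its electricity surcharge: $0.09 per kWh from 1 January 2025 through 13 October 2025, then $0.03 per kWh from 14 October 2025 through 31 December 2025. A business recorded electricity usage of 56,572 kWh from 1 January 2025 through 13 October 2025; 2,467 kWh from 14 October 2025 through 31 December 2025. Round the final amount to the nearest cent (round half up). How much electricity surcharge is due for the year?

$5,165.49

1 January – 13 October 2025: 56,572 kWh at $0.09/kWh → $5,091.48
14 October – 31 December 2025: 2,467 kWh at $0.03/kWh → $74.01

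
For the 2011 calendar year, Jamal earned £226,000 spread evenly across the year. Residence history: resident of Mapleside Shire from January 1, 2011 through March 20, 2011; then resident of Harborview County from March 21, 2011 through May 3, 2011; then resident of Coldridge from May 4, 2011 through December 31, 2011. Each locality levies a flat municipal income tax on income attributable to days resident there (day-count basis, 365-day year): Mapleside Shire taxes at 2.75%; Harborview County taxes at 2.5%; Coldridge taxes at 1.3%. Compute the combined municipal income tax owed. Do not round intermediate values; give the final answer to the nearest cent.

£3,974.19

Mapleside Shire, January 1 – March 20, 2011: 79 days → £226,000 × 2.75% × 79/365 = £1,345.1644
Harborview County, March 21 – May 3, 2011: 44 days → £226,000 × 2.5% × 44/365 = £681.0959
Coldridge, May 4 – December 31, 2011: 242 days → £226,000 × 1.3% × 242/365 = £1,947.9342
Total = £3,974.1945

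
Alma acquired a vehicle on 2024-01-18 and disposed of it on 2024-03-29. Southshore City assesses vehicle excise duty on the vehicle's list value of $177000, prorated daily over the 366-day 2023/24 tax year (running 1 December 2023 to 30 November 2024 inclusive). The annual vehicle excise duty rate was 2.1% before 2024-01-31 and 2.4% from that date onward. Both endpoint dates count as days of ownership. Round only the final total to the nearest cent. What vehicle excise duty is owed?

$816.81

2024-01-18 to 2024-01-30: 13 days at 2.1% → $177000 × 2.1% × 13/366 = $132.0246
2024-01-31 to 2024-03-29: 59 days at 2.4% → $177000 × 2.4% × 59/366 = $684.7869
Total = $816.8115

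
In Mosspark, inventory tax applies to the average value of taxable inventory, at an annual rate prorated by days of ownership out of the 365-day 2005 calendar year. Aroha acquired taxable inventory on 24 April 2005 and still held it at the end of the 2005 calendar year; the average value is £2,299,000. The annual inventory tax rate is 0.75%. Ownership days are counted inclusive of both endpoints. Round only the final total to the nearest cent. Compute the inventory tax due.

£11,904.41

Days held (24 April – 31 December 2005): 252 out of 365
Tax = £2,299,000 × 0.75% × 252/365 = £11,904.4110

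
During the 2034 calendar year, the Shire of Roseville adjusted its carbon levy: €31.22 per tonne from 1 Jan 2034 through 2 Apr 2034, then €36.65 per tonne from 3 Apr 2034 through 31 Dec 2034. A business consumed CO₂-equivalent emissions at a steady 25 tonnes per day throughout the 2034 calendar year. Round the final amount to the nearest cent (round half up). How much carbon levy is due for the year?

1 Jan – 2 Apr 2034: 92 days × 25 tonnes/day = 2,300 tonnes at €31.22/tonne → €71806.00
3 Apr – 31 Dec 2034: 273 days × 25 tonnes/day = 6,825 tonnes at €36.65/tonne → €250136.25

€321942.25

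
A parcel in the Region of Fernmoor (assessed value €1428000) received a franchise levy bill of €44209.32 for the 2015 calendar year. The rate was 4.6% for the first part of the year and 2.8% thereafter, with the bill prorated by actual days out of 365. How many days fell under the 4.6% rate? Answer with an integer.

60 days

Let d = days at the first rate; then 365 − d days at the second rate.
€1428000 × [4.6%·d + 2.8%·(365−d)] / 365 = €44209.32
Solving gives d = 60, so the new rate took effect on 2 Mar 2015.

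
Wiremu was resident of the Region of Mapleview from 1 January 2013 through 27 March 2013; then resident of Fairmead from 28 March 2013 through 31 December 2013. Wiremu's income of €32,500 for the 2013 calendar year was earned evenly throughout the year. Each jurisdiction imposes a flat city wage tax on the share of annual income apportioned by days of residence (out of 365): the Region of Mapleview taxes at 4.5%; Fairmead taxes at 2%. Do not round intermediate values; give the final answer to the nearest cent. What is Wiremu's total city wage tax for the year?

The Region of Mapleview, 1 January – 27 March 2013: 86 days → €32,500 × 4.5% × 86/365 = €344.5890
Fairmead, 28 March – 31 December 2013: 279 days → €32,500 × 2% × 279/365 = €496.8493
Total = €841.4384

€841.44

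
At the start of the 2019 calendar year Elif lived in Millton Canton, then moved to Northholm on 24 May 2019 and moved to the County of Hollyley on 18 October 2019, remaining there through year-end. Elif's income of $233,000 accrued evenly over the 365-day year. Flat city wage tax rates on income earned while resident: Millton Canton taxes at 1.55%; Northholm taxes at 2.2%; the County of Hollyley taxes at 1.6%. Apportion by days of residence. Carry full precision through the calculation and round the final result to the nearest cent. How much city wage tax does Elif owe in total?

$4,245.39

Millton Canton, 1 January – 23 May 2019: 143 days → $233,000 × 1.55% × 143/365 = $1,414.9164
Northholm, 24 May – 17 October 2019: 147 days → $233,000 × 2.2% × 147/365 = $2,064.4438
The County of Hollyley, 18 October – 31 December 2019: 75 days → $233,000 × 1.6% × 75/365 = $766.0274
Total = $4,245.3877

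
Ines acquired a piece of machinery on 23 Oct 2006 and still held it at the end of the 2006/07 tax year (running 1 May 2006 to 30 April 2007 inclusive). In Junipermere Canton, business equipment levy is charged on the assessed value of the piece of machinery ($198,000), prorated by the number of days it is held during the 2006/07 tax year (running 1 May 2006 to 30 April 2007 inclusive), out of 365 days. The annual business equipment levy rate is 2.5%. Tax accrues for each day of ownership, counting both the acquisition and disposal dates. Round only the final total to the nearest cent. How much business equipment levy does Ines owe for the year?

Days held (23 Oct 2006 – 30 Apr 2007): 190 out of 365
Tax = $198,000 × 2.5% × 190/365 = $2,576.7123

$2,576.71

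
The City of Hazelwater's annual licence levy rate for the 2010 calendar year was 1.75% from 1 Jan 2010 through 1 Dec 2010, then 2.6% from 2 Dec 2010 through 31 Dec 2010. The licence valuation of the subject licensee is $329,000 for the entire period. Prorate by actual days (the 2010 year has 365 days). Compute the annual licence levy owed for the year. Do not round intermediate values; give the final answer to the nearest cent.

1 Jan – 1 Dec 2010: 335 days at 1.75% → $329,000 × 1.75% × 335/365 = $5,284.2808
2 Dec – 31 Dec 2010: 30 days at 2.6% → $329,000 × 2.6% × 30/365 = $703.0685
Total = $5,987.3493

$5,987.35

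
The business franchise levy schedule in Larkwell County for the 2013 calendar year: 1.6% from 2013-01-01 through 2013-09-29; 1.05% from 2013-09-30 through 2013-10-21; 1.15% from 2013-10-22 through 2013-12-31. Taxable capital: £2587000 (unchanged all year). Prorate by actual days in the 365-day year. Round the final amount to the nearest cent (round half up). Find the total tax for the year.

2013-01-01 to 2013-09-29: 272 days at 1.6% → £2587000 × 1.6% × 272/365 = £30845.5452
2013-09-30 to 2013-10-21: 22 days at 1.05% → £2587000 × 1.05% × 22/365 = £1637.2521
2013-10-22 to 2013-12-31: 71 days at 1.15% → £2587000 × 1.15% × 71/365 = £5787.0836
Total = £38269.8808

£38269.88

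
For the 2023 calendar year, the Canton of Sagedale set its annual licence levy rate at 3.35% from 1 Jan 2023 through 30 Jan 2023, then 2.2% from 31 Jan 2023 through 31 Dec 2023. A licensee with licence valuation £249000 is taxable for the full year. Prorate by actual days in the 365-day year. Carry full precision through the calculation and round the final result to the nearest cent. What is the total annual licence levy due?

£5713.36

1 Jan – 30 Jan 2023: 30 days at 3.35% → £249000 × 3.35% × 30/365 = £685.6027
31 Jan – 31 Dec 2023: 335 days at 2.2% → £249000 × 2.2% × 335/365 = £5027.7534
Total = £5713.3562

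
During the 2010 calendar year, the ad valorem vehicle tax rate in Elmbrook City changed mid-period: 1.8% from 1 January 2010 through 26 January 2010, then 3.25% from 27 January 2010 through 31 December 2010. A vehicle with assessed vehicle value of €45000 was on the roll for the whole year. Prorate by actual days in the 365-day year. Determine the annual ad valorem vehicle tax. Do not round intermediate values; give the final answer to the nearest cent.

€1416.02

1 January – 26 January 2010: 26 days at 1.8% → €45000 × 1.8% × 26/365 = €57.6986
27 January – 31 December 2010: 339 days at 3.25% → €45000 × 3.25% × 339/365 = €1358.3219
Total = €1416.0205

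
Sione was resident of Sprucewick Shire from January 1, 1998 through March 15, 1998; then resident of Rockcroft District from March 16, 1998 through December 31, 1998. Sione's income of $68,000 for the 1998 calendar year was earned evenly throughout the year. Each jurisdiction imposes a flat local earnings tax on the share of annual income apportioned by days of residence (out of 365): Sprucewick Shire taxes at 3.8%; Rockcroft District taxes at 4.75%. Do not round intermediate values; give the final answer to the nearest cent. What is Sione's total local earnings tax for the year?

Sprucewick Shire, January 1 – March 15, 1998: 74 days → $68,000 × 3.8% × 74/365 = $523.8795
Rockcroft District, March 16 – December 31, 1998: 291 days → $68,000 × 4.75% × 291/365 = $2,575.1507
Total = $3,099.0301

$3,099.03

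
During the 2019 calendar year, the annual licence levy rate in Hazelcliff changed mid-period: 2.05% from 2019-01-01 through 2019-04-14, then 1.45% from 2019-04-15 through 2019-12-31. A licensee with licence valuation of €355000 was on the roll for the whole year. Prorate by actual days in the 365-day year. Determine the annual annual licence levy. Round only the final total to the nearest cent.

2019-01-01 to 2019-04-14: 104 days at 2.05% → €355000 × 2.05% × 104/365 = €2073.5890
2019-04-15 to 2019-12-31: 261 days at 1.45% → €355000 × 1.45% × 261/365 = €3680.8151
Total = €5754.4041

€5754.40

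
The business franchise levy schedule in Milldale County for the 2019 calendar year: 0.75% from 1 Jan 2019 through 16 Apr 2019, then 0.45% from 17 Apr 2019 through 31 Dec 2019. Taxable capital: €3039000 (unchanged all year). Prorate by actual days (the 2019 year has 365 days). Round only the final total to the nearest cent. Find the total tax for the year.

€16323.18

1 Jan – 16 Apr 2019: 106 days at 0.75% → €3039000 × 0.75% × 106/365 = €6619.1918
17 Apr – 31 Dec 2019: 259 days at 0.45% → €3039000 × 0.45% × 259/365 = €9703.9849
Total = €16323.1767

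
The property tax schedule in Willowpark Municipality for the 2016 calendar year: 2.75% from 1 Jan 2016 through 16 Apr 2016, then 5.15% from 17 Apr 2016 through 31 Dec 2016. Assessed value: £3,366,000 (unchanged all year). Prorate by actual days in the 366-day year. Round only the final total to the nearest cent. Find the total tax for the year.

£149,731.82

1 Jan – 16 Apr 2016: 107 days at 2.75% → £3,366,000 × 2.75% × 107/366 = £27,061.3525
17 Apr – 31 Dec 2016: 259 days at 5.15% → £3,366,000 × 5.15% × 259/366 = £122,670.4672
Total = £149,731.8197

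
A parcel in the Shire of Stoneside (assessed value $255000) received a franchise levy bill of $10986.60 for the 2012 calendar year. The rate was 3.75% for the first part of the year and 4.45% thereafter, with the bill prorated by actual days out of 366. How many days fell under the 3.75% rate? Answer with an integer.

74 days

Let d = days at the first rate; then 366 − d days at the second rate.
$255000 × [3.75%·d + 4.45%·(366−d)] / 366 = $10986.60
Solving gives d = 74, so the new rate took effect on March 15, 2012.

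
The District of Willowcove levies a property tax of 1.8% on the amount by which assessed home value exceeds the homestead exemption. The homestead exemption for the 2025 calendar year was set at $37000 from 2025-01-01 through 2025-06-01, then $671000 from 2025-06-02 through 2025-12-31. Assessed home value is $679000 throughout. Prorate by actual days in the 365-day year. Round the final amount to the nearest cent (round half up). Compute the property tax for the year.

$4896.39

2025-01-01 to 2025-06-01: 152 days, exemption $37000 → ($679000 − $37000) × 1.8% × 152/365 = $4812.3616
2025-06-02 to 2025-12-31: 213 days, exemption $671000 → ($679000 − $671000) × 1.8% × 213/365 = $84.0329
Total = $4896.3945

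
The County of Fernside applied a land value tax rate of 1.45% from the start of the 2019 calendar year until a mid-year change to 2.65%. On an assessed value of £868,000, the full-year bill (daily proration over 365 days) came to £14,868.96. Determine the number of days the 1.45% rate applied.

Let d = days at the first rate; then 365 − d days at the second rate.
£868,000 × [1.45%·d + 2.65%·(365−d)] / 365 = £14,868.96
Solving gives d = 285, so the new rate took effect on October 13, 2019.

285 days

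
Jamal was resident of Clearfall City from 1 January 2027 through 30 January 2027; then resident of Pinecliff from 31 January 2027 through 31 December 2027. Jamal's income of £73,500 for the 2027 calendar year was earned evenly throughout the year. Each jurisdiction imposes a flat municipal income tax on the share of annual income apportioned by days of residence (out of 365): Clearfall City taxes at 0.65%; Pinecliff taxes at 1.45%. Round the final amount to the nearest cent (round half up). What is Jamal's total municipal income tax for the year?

Clearfall City, 1 January – 30 January 2027: 30 days → £73,500 × 0.65% × 30/365 = £39.2671
Pinecliff, 31 January – 31 December 2027: 335 days → £73,500 × 1.45% × 335/365 = £978.1541
Total = £1,017.4212

£1,017.42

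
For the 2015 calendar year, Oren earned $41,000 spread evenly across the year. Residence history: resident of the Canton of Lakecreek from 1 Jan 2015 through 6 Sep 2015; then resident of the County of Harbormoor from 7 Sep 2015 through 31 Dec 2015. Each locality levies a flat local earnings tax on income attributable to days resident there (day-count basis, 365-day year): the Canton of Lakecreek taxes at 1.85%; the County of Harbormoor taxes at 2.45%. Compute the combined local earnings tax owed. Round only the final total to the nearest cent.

$836.68

The Canton of Lakecreek, 1 Jan – 6 Sep 2015: 249 days → $41,000 × 1.85% × 249/365 = $517.4425
The County of Harbormoor, 7 Sep – 31 Dec 2015: 116 days → $41,000 × 2.45% × 116/365 = $319.2384
Total = $836.6808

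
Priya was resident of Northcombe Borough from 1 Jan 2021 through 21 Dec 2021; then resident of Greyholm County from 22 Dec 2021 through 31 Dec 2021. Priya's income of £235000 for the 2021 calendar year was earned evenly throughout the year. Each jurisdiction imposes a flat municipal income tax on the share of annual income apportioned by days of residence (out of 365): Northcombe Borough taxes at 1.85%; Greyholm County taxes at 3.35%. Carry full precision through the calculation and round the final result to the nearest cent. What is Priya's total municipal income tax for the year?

Northcombe Borough, 1 Jan – 21 Dec 2021: 355 days → £235000 × 1.85% × 355/365 = £4228.3904
Greyholm County, 22 Dec – 31 Dec 2021: 10 days → £235000 × 3.35% × 10/365 = £215.6849
Total = £4444.0753

£4444.08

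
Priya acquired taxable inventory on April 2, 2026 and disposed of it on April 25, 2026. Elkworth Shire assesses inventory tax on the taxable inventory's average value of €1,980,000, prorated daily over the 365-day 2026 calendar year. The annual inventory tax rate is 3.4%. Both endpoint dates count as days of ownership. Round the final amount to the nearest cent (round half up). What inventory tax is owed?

€4,426.52

Days held (April 2 – April 25, 2026): 24 out of 365
Tax = €1,980,000 × 3.4% × 24/365 = €4,426.5205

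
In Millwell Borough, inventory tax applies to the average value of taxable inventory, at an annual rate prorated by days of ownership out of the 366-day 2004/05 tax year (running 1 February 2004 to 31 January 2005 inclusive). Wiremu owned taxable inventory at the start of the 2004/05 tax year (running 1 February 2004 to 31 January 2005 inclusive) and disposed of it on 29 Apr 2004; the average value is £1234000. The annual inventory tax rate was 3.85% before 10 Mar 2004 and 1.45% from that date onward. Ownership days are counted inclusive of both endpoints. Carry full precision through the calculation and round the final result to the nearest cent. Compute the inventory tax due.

1 Feb – 9 Mar 2004: 38 days at 3.85% → £1234000 × 3.85% × 38/366 = £4932.6284
10 Mar – 29 Apr 2004: 51 days at 1.45% → £1234000 × 1.45% × 51/366 = £2493.2869
Total = £7425.9153

£7425.92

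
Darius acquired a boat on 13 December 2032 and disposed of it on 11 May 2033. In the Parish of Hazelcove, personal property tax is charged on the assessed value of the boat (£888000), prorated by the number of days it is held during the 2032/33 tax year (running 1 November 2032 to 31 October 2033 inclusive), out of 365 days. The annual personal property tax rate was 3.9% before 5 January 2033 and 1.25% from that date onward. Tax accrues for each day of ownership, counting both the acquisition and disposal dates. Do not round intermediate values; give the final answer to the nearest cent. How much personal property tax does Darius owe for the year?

£6044.48

13 December 2032 – 4 January 2033: 23 days at 3.9% → £888000 × 3.9% × 23/365 = £2182.2904
5 January – 11 May 2033: 127 days at 1.25% → £888000 × 1.25% × 127/365 = £3862.1918
Total = £6044.4822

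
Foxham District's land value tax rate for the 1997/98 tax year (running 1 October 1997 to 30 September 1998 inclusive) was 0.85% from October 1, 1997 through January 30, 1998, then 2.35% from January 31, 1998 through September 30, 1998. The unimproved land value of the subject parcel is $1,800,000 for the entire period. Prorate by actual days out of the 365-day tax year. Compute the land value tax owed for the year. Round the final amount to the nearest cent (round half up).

October 1, 1997 – January 30, 1998: 122 days at 0.85% → $1,800,000 × 0.85% × 122/365 = $5,113.9726
January 31 – September 30, 1998: 243 days at 2.35% → $1,800,000 × 2.35% × 243/365 = $28,161.3699
Total = $33,275.3425

$33,275.34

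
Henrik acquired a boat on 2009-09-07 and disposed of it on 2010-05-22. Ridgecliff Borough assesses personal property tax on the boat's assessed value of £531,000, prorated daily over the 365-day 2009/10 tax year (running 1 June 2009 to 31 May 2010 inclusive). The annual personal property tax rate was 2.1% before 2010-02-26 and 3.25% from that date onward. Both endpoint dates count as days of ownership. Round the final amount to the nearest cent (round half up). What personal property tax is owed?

£9,320.87

2009-09-07 to 2010-02-25: 172 days at 2.1% → £531,000 × 2.1% × 172/365 = £5,254.7178
2010-02-26 to 2010-05-22: 86 days at 3.25% → £531,000 × 3.25% × 86/365 = £4,066.1507
Total = £9,320.8685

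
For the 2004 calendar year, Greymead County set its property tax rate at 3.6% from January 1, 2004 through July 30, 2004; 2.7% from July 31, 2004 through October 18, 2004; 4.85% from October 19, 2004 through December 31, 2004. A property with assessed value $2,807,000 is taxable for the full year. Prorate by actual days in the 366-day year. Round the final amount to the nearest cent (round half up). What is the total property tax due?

January 1 – July 30, 2004: 212 days at 3.6% → $2,807,000 × 3.6% × 212/366 = $58,532.8525
July 31 – October 18, 2004: 80 days at 2.7% → $2,807,000 × 2.7% × 80/366 = $16,565.9016
October 19 – December 31, 2004: 74 days at 4.85% → $2,807,000 × 4.85% × 74/366 = $27,525.4727
Total = $102,624.2268

$102,624.23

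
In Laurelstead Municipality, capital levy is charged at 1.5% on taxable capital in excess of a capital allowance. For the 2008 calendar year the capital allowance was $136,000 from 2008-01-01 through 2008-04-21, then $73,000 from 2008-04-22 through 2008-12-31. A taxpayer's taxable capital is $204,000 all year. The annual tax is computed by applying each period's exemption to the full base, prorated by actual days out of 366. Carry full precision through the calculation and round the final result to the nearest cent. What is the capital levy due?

$1,675.82

2008-01-01 to 2008-04-21: 112 days, exemption $136,000 → ($204,000 − $136,000) × 1.5% × 112/366 = $312.1311
2008-04-22 to 2008-12-31: 254 days, exemption $73,000 → ($204,000 − $73,000) × 1.5% × 254/366 = $1,363.6885
Total = $1,675.8197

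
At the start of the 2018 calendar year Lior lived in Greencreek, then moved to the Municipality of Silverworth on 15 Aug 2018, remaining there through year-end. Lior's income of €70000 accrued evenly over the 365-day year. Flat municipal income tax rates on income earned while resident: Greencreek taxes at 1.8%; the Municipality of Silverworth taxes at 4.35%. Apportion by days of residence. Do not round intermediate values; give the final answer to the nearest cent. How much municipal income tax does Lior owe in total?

€1939.77

Greencreek, 1 Jan – 14 Aug 2018: 226 days → €70000 × 1.8% × 226/365 = €780.1644
The Municipality of Silverworth, 15 Aug – 31 Dec 2018: 139 days → €70000 × 4.35% × 139/365 = €1159.6027
Total = €1939.7671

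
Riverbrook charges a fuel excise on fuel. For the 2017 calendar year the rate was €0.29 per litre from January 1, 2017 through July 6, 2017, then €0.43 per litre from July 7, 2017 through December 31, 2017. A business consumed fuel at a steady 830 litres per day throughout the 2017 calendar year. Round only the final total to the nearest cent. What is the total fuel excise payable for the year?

January 1 – July 6, 2017: 187 days × 830 litres/day = 155,210 litres at €0.29/litre → €45,010.90
July 7 – December 31, 2017: 178 days × 830 litres/day = 147,740 litres at €0.43/litre → €63,528.20

€108,539.10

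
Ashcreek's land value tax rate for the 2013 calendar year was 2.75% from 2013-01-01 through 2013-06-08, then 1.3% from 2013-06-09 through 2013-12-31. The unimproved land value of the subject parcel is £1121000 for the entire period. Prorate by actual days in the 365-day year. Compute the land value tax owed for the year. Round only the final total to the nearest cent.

£21653.73

2013-01-01 to 2013-06-08: 159 days at 2.75% → £1121000 × 2.75% × 159/365 = £13428.9658
2013-06-09 to 2013-12-31: 206 days at 1.3% → £1121000 × 1.3% × 206/365 = £8224.7616
Total = £21653.7274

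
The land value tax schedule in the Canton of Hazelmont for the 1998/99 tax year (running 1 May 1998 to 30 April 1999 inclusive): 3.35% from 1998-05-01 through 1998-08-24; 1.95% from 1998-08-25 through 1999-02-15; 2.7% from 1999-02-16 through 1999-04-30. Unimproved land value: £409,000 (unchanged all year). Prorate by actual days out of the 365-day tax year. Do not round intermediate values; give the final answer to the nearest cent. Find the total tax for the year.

£10,417.17

1998-05-01 to 1998-08-24: 116 days at 3.35% → £409,000 × 3.35% × 116/365 = £4,354.4493
1998-08-25 to 1999-02-15: 175 days at 1.95% → £409,000 × 1.95% × 175/365 = £3,823.8699
1999-02-16 to 1999-04-30: 74 days at 2.7% → £409,000 × 2.7% × 74/365 = £2,238.8548
Total = £10,417.1740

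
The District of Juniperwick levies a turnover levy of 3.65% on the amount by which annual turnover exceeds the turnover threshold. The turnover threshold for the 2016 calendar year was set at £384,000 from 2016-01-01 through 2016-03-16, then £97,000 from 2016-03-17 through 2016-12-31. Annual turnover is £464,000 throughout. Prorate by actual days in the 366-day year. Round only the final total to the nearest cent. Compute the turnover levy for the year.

2016-01-01 to 2016-03-16: 76 days, exemption £384,000 → (£464,000 − £384,000) × 3.65% × 76/366 = £606.3388
2016-03-17 to 2016-12-31: 290 days, exemption £97,000 → (£464,000 − £97,000) × 3.65% × 290/366 = £10,613.9208
Total = £11,220.2596

£11,220.26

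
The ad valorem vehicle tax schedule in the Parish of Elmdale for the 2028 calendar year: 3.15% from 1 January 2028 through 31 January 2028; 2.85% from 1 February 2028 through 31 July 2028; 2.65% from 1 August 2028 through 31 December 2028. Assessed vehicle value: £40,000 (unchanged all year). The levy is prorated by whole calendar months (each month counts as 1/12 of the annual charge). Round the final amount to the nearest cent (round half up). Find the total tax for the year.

£1,116.67

1 January – 31 January 2028: 1 month at 3.15% → £40,000 × 3.15% × 1/12 = £105.0000
1 February – 31 July 2028: 6 months at 2.85% → £40,000 × 2.85% × 6/12 = £570.0000
1 August – 31 December 2028: 5 months at 2.65% → £40,000 × 2.65% × 5/12 = £441.6667
Total = £1,116.6667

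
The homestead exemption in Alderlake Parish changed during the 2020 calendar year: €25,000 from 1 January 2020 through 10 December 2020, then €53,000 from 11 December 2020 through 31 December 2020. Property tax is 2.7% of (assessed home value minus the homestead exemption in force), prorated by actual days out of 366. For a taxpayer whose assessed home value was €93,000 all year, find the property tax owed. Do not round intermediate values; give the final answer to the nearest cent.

1 January – 10 December 2020: 345 days, exemption €25,000 → (€93,000 − €25,000) × 2.7% × 345/366 = €1,730.6557
11 December – 31 December 2020: 21 days, exemption €53,000 → (€93,000 − €53,000) × 2.7% × 21/366 = €61.9672
Total = €1,792.6230

€1,792.62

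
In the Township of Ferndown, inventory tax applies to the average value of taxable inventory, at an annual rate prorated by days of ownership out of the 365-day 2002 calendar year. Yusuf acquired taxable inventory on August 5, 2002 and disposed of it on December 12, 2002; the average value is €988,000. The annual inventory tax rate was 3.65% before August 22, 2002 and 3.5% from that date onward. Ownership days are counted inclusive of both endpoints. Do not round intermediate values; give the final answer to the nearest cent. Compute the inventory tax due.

€12,385.19

August 5 – August 21, 2002: 17 days at 3.65% → €988,000 × 3.65% × 17/365 = €1,679.6000
August 22 – December 12, 2002: 113 days at 3.5% → €988,000 × 3.5% × 113/365 = €10,705.5890
Total = €12,385.1890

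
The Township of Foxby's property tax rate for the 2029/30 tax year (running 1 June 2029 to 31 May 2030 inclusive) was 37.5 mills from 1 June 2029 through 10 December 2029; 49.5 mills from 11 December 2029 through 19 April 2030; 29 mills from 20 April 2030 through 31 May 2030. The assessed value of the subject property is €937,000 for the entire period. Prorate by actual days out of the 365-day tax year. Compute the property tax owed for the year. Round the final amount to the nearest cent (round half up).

1 June – 10 December 2029: 193 days at 37.5 mills → €937,000 × 3.75% × 193/365 = €18,579.5548
11 December 2029 – 19 April 2030: 130 days at 49.5 mills → €937,000 × 4.95% × 130/365 = €16,519.4384
20 April – 31 May 2030: 42 days at 29 mills → €937,000 × 2.9% × 42/365 = €3,126.7562
Total = €38,225.7493

€38,225.75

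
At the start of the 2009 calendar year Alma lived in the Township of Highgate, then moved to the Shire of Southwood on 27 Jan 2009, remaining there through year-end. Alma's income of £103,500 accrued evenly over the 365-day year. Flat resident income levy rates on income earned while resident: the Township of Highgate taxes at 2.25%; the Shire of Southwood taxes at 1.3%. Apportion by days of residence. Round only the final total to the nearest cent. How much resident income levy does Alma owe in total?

The Township of Highgate, 1 Jan – 26 Jan 2009: 26 days → £103,500 × 2.25% × 26/365 = £165.8836
The Shire of Southwood, 27 Jan – 31 Dec 2009: 339 days → £103,500 × 1.3% × 339/365 = £1,249.6562
Total = £1,415.5397

£1,415.54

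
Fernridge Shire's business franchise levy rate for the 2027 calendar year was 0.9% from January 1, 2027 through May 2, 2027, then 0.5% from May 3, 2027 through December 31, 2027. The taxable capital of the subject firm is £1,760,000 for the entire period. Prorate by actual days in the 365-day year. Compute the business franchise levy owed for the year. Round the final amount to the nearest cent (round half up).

£11,153.10

January 1 – May 2, 2027: 122 days at 0.9% → £1,760,000 × 0.9% × 122/365 = £5,294.4658
May 3 – December 31, 2027: 243 days at 0.5% → £1,760,000 × 0.5% × 243/365 = £5,858.6301
Total = £11,153.0959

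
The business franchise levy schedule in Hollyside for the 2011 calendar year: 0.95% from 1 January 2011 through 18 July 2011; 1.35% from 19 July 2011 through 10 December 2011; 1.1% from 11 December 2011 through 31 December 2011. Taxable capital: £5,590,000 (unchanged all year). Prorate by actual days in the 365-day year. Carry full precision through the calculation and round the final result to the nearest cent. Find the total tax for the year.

£62,470.16

1 January – 18 July 2011: 199 days at 0.95% → £5,590,000 × 0.95% × 199/365 = £28,953.1370
19 July – 10 December 2011: 145 days at 1.35% → £5,590,000 × 1.35% × 145/365 = £29,979.2466
11 December – 31 December 2011: 21 days at 1.1% → £5,590,000 × 1.1% × 21/365 = £3,537.7808
Total = £62,470.1644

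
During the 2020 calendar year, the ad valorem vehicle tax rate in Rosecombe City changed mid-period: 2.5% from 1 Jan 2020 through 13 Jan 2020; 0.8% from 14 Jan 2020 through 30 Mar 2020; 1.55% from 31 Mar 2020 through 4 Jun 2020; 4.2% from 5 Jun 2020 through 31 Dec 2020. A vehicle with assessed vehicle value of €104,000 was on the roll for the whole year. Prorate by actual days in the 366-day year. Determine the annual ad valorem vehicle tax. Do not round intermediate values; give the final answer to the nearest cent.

1 Jan – 13 Jan 2020: 13 days at 2.5% → €104,000 × 2.5% × 13/366 = €92.3497
14 Jan – 30 Mar 2020: 77 days at 0.8% → €104,000 × 0.8% × 77/366 = €175.0383
31 Mar – 4 Jun 2020: 66 days at 1.55% → €104,000 × 1.55% × 66/366 = €290.6885
5 Jun – 31 Dec 2020: 210 days at 4.2% → €104,000 × 4.2% × 210/366 = €2,506.2295
Total = €3,064.3060

€3,064.31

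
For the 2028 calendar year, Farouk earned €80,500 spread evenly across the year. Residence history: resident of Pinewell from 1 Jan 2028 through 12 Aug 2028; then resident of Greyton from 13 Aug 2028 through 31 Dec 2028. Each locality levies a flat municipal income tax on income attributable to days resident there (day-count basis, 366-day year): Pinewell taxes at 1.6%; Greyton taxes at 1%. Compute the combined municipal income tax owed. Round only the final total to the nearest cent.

€1,101.93

Pinewell, 1 Jan – 12 Aug 2028: 225 days → €80,500 × 1.6% × 225/366 = €791.8033
Greyton, 13 Aug – 31 Dec 2028: 141 days → €80,500 × 1% × 141/366 = €310.1230
Total = €1,101.9262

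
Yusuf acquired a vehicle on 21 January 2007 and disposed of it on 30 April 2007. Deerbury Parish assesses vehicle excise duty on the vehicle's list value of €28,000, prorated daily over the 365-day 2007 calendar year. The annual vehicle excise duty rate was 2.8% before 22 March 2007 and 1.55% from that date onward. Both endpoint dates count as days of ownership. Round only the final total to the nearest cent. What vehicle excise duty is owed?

21 January – 21 March 2007: 60 days at 2.8% → €28,000 × 2.8% × 60/365 = €128.8767
22 March – 30 April 2007: 40 days at 1.55% → €28,000 × 1.55% × 40/365 = €47.5616
Total = €176.4384

€176.44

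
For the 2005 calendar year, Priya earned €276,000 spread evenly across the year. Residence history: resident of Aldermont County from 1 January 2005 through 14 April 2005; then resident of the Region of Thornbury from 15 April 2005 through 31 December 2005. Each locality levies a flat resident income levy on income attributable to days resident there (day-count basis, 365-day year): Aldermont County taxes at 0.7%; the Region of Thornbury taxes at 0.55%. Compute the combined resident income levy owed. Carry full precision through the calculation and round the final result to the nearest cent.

Aldermont County, 1 January – 14 April 2005: 104 days → €276,000 × 0.7% × 104/365 = €550.4877
The Region of Thornbury, 15 April – 31 December 2005: 261 days → €276,000 × 0.55% × 261/365 = €1,085.4740
Total = €1,635.9616

€1,635.96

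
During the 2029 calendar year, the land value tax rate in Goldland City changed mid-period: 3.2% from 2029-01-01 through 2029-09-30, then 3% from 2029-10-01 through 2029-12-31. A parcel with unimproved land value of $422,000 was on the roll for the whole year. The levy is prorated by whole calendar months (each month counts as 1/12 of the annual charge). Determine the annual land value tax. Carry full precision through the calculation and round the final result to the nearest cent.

2029-01-01 to 2029-09-30: 9 months at 3.2% → $422,000 × 3.2% × 9/12 = $10,128.0000
2029-10-01 to 2029-12-31: 3 months at 3% → $422,000 × 3% × 3/12 = $3,165.0000
Total = $13,293.0000

$13,293.00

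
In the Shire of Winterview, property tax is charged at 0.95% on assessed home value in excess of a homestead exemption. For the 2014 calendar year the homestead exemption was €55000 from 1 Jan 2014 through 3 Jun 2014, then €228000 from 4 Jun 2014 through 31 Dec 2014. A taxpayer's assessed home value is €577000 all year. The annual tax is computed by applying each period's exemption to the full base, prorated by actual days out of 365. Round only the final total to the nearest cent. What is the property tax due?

1 Jan – 3 Jun 2014: 154 days, exemption €55000 → (€577000 − €55000) × 0.95% × 154/365 = €2092.2904
4 Jun – 31 Dec 2014: 211 days, exemption €228000 → (€577000 − €228000) × 0.95% × 211/365 = €1916.6315
Total = €4008.9219

€4008.92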